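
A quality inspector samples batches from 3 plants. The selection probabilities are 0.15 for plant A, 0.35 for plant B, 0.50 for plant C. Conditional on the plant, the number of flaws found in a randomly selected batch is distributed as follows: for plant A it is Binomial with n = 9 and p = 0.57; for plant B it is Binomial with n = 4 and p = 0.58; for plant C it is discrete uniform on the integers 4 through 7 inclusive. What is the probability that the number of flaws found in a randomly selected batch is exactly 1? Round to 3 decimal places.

0.061

Conditional on each plant, P(X = 1): A: 0.00599605; B: 0.171884; C: 0.
By total probability, P(X = 1) = 0.15·0.00599605 + 0.35·0.171884 + 0.5·0 = 0.0610589.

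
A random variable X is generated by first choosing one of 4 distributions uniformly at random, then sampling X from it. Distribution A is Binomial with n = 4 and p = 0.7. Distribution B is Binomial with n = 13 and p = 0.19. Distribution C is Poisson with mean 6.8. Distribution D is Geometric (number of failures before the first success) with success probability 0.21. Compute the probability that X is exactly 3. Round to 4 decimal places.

Conditional on each component, P(X = 3): A: 0.4116; B: 0.238494; C: 0.0583678; D: 0.103538.
By total probability, P(X = 3) = 0.25·0.4116 + 0.25·0.238494 + 0.25·0.0583678 + 0.25·0.103538 = 0.203.

0.2030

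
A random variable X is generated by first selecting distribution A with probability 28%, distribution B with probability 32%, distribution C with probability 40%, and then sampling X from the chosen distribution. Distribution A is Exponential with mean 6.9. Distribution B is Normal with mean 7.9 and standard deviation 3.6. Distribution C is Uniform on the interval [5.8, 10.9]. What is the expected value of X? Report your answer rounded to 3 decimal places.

7.800

Component means — A: 6.9; B: 7.9; C: 8.35.
E[X] = 0.28·6.9 + 0.32·7.9 + 0.4·8.35 = 7.8.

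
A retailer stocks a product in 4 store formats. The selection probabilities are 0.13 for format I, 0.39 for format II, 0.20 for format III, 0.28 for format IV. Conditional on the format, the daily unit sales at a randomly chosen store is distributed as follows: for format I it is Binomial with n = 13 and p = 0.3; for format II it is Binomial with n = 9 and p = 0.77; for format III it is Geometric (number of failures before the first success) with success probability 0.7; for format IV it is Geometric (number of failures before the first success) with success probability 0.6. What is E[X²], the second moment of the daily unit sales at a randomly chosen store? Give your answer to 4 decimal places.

22.2783

For each component E[X²] = Var + (mean)², giving I: 17.94; II: 49.6188; III: 0.795918; IV: 1.55556.
Overall E[X²] = 0.13·17.94 + 0.39·49.6188 + 0.2·0.795918 + 0.28·1.55556 = 22.2783.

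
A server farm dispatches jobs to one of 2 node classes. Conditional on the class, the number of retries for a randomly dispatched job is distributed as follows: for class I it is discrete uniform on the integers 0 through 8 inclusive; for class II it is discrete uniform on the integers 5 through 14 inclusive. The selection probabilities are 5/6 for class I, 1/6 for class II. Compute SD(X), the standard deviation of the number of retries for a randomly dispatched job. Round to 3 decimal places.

Per component, I: μ=4, E[X²]=22.6667; II: μ=9.5, E[X²]=98.5.
E[X] = 0.833333·4 + 0.166667·9.5 = 4.91667.
E[X²] = 0.833333·22.6667 + 0.166667·98.5 = 35.3056.
Var(X) = E[X²] − (E[X])² = 35.3056 − 24.1736 = 11.1319.
SD(X) = √11.1319 = 3.33646.

3.336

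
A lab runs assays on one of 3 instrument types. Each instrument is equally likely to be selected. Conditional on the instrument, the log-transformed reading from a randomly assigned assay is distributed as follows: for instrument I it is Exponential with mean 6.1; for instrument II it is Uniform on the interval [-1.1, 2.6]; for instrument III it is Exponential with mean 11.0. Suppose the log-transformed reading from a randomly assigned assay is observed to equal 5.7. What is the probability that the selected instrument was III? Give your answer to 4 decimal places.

Likelihoods f(5.7 | ·): I: 0.0643953; II: 0; III: 0.0541457.
Posterior ∝ prior × likelihood. Numerator for III: 0.333333·0.0541457 = 0.0180486.
Normalizing constant: 0.333333·0.0643953 + 0.333333·0 + 0.333333·0.0541457 = 0.0395137.
P(III | observation) = 0.0180486 / 0.0395137 = 0.456768.

0.4568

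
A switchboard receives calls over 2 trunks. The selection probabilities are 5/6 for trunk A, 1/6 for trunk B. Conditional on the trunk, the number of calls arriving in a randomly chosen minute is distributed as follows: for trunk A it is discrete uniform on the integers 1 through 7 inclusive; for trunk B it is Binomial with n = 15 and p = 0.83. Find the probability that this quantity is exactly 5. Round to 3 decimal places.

Conditional on each trunk, P(X = 5): A: 0.142857; B: 2.38471e-05.
By total probability, P(X = 5) = 0.833333·0.142857 + 0.166667·2.38471e-05 = 0.119052.

0.119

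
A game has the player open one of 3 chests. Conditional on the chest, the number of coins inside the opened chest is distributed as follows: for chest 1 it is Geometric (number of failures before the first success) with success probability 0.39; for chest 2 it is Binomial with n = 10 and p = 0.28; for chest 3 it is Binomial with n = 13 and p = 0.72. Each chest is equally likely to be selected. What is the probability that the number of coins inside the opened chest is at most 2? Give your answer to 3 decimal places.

Conditional on each chest, P(X ≤ 2): 1: 0.773019; 2: 0.437829; 3: 3.57736e-05.
By total probability, P(X ≤ 2) = 0.333333·0.773019 + 0.333333·0.437829 + 0.333333·3.57736e-05 = 0.403628.

0.404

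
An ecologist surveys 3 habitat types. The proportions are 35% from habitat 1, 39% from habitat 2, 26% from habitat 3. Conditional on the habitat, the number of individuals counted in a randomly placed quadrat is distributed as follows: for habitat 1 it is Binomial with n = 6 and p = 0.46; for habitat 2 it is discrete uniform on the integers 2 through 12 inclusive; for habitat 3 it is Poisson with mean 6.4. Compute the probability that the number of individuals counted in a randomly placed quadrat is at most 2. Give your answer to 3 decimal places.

0.195

Conditional on each habitat, P(X ≤ 2): 1: 0.421411; 2: 0.0909091; 3: 0.0463242.
By total probability, P(X ≤ 2) = 0.35·0.421411 + 0.39·0.0909091 + 0.26·0.0463242 = 0.194993.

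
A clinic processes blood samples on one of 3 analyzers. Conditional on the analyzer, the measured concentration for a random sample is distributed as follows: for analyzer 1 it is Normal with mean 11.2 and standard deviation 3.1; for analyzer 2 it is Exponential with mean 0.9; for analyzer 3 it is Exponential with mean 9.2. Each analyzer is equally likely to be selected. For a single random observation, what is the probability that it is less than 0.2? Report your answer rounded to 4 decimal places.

0.0737

Conditional on each analyzer, P(X < 0.2): 1: 0.000193799; 2: 0.199263; 3: 0.0215045.
By total probability, P(X < 0.2) = 0.333333·0.000193799 + 0.333333·0.199263 + 0.333333·0.0215045 = 0.0736536.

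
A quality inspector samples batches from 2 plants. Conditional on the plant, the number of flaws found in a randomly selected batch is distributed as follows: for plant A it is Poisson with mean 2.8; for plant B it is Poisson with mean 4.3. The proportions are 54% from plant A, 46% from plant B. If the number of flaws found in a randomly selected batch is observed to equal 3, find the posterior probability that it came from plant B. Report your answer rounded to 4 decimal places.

Likelihoods P(X=3 | ·): A: 0.222484; B: 0.179799.
Posterior ∝ prior × likelihood. Numerator for B: 0.46·0.179799 = 0.0827076.
Normalizing constant: 0.54·0.222484 + 0.46·0.179799 = 0.202849.
P(B | observation) = 0.0827076 / 0.202849 = 0.40773.

0.4077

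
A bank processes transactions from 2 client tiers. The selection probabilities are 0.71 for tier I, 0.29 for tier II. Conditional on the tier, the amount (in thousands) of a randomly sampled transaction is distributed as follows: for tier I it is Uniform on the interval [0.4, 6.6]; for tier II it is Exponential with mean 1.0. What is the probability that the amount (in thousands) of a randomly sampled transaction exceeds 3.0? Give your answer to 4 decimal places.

0.4267

Conditional on each tier, P(X > 3.0): I: 0.580645; II: 0.0497871.
By total probability, P(X > 3.0) = 0.71·0.580645 + 0.29·0.0497871 = 0.426696.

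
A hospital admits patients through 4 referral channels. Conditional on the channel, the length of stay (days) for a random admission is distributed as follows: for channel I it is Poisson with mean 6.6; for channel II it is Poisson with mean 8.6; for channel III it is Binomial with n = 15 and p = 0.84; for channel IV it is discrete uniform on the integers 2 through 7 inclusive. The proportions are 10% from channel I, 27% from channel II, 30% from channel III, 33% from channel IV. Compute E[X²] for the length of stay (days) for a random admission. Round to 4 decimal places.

83.1850

For each component E[X²] = Var + (mean)², giving I: 50.16; II: 82.56; III: 160.776; IV: 23.1667.
Overall E[X²] = 0.1·50.16 + 0.27·82.56 + 0.3·160.776 + 0.33·23.1667 = 83.185.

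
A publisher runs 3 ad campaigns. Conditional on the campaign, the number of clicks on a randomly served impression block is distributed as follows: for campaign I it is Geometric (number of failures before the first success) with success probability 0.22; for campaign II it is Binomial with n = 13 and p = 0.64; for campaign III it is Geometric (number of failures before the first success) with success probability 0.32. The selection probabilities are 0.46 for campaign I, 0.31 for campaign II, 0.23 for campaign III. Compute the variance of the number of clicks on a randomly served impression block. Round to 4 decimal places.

16.0697

Per component, I: μ=3.54545, E[X²]=28.686; II: μ=8.32, E[X²]=72.2176; III: μ=2.125, E[X²]=11.1562.
E[X] = 0.46·3.54545 + 0.31·8.32 + 0.23·2.125 = 4.69886.
E[X²] = 0.46·28.686 + 0.31·72.2176 + 0.23·11.1562 = 38.1489.
Var(X) = E[X²] − (E[X])² = 38.1489 − 22.0793 = 16.0697.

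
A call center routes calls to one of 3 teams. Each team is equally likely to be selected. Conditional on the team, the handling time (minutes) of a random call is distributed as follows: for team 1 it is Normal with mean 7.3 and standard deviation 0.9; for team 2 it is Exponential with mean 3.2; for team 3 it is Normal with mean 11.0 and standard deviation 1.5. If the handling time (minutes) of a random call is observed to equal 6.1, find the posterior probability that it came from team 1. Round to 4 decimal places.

Likelihoods f(6.1 | ·): 1: 0.182233; 2: 0.046449; 3: 0.0012812.
Posterior ∝ prior × likelihood. Numerator for 1: 0.333333·0.182233 = 0.0607445.
Normalizing constant: 0.333333·0.182233 + 0.333333·0.046449 + 0.333333·0.0012812 = 0.0766545.
P(1 | observation) = 0.0607445 / 0.0766545 = 0.792445.

0.7924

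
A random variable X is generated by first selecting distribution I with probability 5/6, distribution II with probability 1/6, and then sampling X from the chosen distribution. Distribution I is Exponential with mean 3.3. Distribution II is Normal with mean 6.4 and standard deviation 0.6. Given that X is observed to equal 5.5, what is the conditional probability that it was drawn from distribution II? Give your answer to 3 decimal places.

Likelihoods f(5.5 | ·): I: 0.057235; II: 0.215863.
Posterior ∝ prior × likelihood. Numerator for II: 0.166667·0.215863 = 0.0359771.
Normalizing constant: 0.833333·0.057235 + 0.166667·0.215863 = 0.083673.
P(II | observation) = 0.0359771 / 0.083673 = 0.429973.

0.430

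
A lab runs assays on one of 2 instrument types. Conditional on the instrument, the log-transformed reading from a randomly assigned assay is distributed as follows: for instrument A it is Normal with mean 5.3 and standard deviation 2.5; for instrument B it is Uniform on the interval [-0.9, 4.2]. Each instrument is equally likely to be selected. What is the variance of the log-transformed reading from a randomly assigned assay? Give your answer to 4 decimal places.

Per component, A: μ=5.3, E[X²]=34.34; B: μ=1.65, E[X²]=4.89.
E[X] = 0.5·5.3 + 0.5·1.65 = 3.475.
E[X²] = 0.5·34.34 + 0.5·4.89 = 19.615.
Var(X) = E[X²] − (E[X])² = 19.615 − 12.0756 = 7.53938.

7.5394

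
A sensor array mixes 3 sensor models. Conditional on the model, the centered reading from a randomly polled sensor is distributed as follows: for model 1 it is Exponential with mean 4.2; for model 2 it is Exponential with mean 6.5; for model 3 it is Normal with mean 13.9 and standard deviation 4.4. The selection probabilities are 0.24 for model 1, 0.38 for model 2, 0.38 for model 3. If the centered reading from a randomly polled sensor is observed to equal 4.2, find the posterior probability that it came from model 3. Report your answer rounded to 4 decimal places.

Likelihoods f(4.2 | ·): 1: 0.0875903; 2: 0.0806242; 3: 0.0079821.
Posterior ∝ prior × likelihood. Numerator for 3: 0.38·0.0079821 = 0.0030332.
Normalizing constant: 0.24·0.0875903 + 0.38·0.0806242 + 0.38·0.0079821 = 0.0546921.
P(3 | observation) = 0.0030332 / 0.0546921 = 0.0554596.

0.0555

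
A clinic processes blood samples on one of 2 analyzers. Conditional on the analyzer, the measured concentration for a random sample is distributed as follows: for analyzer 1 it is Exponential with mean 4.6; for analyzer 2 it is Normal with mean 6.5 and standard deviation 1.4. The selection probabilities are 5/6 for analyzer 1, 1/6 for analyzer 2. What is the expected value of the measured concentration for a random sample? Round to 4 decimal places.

4.9167

Component means — 1: 4.6; 2: 6.5.
E[X] = 0.833333·4.6 + 0.166667·6.5 = 4.91667.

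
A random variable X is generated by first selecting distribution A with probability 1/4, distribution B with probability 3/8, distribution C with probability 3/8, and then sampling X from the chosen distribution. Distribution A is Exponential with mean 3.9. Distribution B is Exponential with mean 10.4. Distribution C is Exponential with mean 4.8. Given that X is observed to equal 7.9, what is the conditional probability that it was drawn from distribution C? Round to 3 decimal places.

Likelihoods f(7.9 | ·): A: 0.0338229; B: 0.0449852; C: 0.0401775.
Posterior ∝ prior × likelihood. Numerator for C: 0.375·0.0401775 = 0.0150665.
Normalizing constant: 0.25·0.0338229 + 0.375·0.0449852 + 0.375·0.0401775 = 0.0403917.
P(C | observation) = 0.0150665 / 0.0403917 = 0.373011.

0.373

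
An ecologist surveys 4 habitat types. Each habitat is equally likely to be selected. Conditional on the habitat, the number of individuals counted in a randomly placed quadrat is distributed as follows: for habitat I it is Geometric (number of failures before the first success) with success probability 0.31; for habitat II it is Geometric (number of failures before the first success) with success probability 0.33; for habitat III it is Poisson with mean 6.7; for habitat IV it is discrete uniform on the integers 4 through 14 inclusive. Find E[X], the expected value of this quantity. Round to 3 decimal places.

4.989

Component means — I: 2.22581; II: 2.0303; III: 6.7; IV: 9.
E[X] = 0.25·2.22581 + 0.25·2.0303 + 0.25·6.7 + 0.25·9 = 4.98903.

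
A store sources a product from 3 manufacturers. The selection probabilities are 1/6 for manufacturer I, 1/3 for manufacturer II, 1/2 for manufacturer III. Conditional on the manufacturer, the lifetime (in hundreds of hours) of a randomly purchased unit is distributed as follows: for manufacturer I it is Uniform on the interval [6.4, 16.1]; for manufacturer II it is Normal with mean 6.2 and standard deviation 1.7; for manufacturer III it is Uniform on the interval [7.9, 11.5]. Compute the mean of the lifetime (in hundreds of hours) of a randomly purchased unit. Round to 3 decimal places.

8.792

Component means — I: 11.25; II: 6.2; III: 9.7.
E[X] = 0.166667·11.25 + 0.333333·6.2 + 0.5·9.7 = 8.79167.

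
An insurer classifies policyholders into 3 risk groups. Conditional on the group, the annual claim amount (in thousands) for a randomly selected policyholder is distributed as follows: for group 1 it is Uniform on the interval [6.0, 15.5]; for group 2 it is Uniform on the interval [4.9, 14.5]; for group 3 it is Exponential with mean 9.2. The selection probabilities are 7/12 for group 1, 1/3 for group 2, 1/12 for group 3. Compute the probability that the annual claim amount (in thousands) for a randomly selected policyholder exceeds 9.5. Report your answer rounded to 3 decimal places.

Conditional on each group, P(X > 9.5): 1: 0.631579; 2: 0.520833; 3: 0.356077.
By total probability, P(X > 9.5) = 0.583333·0.631579 + 0.333333·0.520833 + 0.0833333·0.356077 = 0.571705.

0.572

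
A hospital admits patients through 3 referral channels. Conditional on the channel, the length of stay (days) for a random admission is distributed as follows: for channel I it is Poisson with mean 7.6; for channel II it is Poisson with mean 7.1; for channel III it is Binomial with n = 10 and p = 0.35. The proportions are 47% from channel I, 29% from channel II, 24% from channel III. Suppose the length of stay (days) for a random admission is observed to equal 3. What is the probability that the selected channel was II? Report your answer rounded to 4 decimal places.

Likelihoods P(X=3 | ·): I: 0.0366144; II: 0.049219; III: 0.25222.
Posterior ∝ prior × likelihood. Numerator for II: 0.29·0.049219 = 0.0142735.
Normalizing constant: 0.47·0.0366144 + 0.29·0.049219 + 0.24·0.25222 = 0.092015.
P(II | observation) = 0.0142735 / 0.092015 = 0.155122.

0.1551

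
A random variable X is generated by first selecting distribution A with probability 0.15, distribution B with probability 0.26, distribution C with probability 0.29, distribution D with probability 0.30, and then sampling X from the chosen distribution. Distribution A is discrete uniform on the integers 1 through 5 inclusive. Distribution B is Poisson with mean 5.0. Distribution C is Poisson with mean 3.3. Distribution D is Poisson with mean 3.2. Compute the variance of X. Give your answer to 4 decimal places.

Per component, A: μ=3, E[X²]=11; B: μ=5, E[X²]=30; C: μ=3.3, E[X²]=14.19; D: μ=3.2, E[X²]=13.44.
E[X] = 0.15·3 + 0.26·5 + 0.29·3.3 + 0.3·3.2 = 3.667.
E[X²] = 0.15·11 + 0.26·30 + 0.29·14.19 + 0.3·13.44 = 17.5971.
Var(X) = E[X²] − (E[X])² = 17.5971 − 13.4469 = 4.15021.

4.1502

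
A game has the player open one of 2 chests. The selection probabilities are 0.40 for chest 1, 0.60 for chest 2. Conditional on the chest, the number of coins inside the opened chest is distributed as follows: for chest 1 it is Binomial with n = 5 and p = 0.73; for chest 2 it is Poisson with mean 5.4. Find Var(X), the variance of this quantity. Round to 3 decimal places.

4.369

Per component, 1: μ=3.65, E[X²]=14.308; 2: μ=5.4, E[X²]=34.56.
E[X] = 0.4·3.65 + 0.6·5.4 = 4.7.
E[X²] = 0.4·14.308 + 0.6·34.56 = 26.4592.
Var(X) = E[X²] − (E[X])² = 26.4592 − 22.09 = 4.3692.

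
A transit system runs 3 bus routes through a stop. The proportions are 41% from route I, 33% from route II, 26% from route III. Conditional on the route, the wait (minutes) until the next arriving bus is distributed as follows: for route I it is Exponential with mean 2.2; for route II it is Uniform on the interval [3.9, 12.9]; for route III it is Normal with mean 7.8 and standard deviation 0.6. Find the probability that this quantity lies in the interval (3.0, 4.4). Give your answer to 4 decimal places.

Conditional on each route, P(3.0 < X < 4.4): I: 0.120394; II: 0.0555556; III: 7.28011e-09.
By total probability, P(3.0 < X < 4.4) = 0.41·0.120394 + 0.33·0.0555556 + 0.26·7.28011e-09 = 0.0676948.

0.0677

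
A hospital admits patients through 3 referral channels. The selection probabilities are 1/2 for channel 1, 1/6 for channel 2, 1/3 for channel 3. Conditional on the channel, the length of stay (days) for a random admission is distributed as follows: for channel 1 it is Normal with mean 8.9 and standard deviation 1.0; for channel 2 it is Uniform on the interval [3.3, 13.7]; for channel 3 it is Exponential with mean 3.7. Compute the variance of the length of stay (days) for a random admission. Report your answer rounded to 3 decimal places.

Per component, 1: μ=8.9, E[X²]=80.21; 2: μ=8.5, E[X²]=81.2633; 3: μ=3.7, E[X²]=27.38.
E[X] = 0.5·8.9 + 0.166667·8.5 + 0.333333·3.7 = 7.1.
E[X²] = 0.5·80.21 + 0.166667·81.2633 + 0.333333·27.38 = 62.7756.
Var(X) = E[X²] − (E[X])² = 62.7756 − 50.41 = 12.3656.

12.366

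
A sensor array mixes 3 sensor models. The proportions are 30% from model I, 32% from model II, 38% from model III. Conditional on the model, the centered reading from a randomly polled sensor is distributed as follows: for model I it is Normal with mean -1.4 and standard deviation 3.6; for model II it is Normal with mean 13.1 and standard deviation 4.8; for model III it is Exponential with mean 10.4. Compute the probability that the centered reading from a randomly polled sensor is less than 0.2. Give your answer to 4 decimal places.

Conditional on each model, P(X < 0.2): I: 0.671639; II: 0.00359946; III: 0.019047.
By total probability, P(X < 0.2) = 0.3·0.671639 + 0.32·0.00359946 + 0.38·0.019047 = 0.209882.

0.2099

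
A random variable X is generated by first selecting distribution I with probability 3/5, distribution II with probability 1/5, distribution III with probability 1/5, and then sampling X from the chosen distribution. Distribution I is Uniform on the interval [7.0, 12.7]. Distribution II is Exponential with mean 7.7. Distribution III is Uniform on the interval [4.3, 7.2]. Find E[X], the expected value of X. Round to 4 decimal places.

8.6000

Component means — I: 9.85; II: 7.7; III: 5.75.
E[X] = 0.6·9.85 + 0.2·7.7 + 0.2·5.75 = 8.6.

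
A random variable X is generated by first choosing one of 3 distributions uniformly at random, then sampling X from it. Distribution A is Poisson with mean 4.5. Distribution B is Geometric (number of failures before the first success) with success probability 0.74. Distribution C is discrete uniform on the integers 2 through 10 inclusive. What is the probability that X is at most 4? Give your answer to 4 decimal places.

0.6214

Conditional on each component, P(X ≤ 4): A: 0.532104; B: 0.998812; C: 0.333333.
By total probability, P(X ≤ 4) = 0.333333·0.532104 + 0.333333·0.998812 + 0.333333·0.333333 = 0.621416.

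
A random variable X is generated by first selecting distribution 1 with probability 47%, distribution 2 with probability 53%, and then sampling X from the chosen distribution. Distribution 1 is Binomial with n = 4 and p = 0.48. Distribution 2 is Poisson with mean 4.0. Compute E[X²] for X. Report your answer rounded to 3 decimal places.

12.802

For each component E[X²] = Var + (mean)², giving 1: 4.6848; 2: 20.
Overall E[X²] = 0.47·4.6848 + 0.53·20 = 12.8019.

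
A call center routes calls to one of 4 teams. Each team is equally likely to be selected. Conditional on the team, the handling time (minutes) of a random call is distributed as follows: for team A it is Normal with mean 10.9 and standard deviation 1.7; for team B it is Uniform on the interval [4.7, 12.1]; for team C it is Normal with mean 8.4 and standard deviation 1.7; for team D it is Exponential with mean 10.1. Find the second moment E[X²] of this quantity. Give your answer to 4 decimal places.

118.5733

For each component E[X²] = Var + (mean)², giving A: 121.7; B: 75.1233; C: 73.45; D: 204.02.
Overall E[X²] = 0.25·121.7 + 0.25·75.1233 + 0.25·73.45 + 0.25·204.02 = 118.573.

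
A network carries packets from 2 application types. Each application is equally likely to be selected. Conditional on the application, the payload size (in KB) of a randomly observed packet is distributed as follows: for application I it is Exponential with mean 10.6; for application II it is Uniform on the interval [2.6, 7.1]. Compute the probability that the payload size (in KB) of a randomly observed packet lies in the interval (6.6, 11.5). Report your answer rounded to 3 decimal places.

Conditional on each application, P(6.6 < X < 11.5): I: 0.198592; II: 0.111111.
By total probability, P(6.6 < X < 11.5) = 0.5·0.198592 + 0.5·0.111111 = 0.154851.

0.155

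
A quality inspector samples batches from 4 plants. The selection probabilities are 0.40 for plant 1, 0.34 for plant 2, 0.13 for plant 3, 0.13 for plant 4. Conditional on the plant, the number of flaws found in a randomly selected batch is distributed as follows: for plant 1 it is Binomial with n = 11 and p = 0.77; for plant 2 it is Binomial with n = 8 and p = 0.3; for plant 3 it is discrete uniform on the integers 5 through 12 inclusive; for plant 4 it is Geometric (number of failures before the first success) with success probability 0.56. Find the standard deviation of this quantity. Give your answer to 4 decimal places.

3.6142

Per component, 1: μ=8.47, E[X²]=73.689; 2: μ=2.4, E[X²]=7.44; 3: μ=8.5, E[X²]=77.5; 4: μ=0.785714, E[X²]=2.02041.
E[X] = 0.4·8.47 + 0.34·2.4 + 0.13·8.5 + 0.13·0.785714 = 5.41114.
E[X²] = 0.4·73.689 + 0.34·7.44 + 0.13·77.5 + 0.13·2.02041 = 42.3429.
Var(X) = E[X²] − (E[X])² = 42.3429 − 29.2805 = 13.0624.
SD(X) = √13.0624 = 3.61419.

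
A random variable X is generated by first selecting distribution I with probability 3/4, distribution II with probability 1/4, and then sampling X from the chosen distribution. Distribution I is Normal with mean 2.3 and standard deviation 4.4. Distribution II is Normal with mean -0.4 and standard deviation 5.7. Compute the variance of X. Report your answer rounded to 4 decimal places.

Per component, I: μ=2.3, E[X²]=24.65; II: μ=-0.4, E[X²]=32.65.
E[X] = 0.75·2.3 + 0.25·-0.4 = 1.625.
E[X²] = 0.75·24.65 + 0.25·32.65 = 26.65.
Var(X) = E[X²] − (E[X])² = 26.65 − 2.64062 = 24.0094.

24.0094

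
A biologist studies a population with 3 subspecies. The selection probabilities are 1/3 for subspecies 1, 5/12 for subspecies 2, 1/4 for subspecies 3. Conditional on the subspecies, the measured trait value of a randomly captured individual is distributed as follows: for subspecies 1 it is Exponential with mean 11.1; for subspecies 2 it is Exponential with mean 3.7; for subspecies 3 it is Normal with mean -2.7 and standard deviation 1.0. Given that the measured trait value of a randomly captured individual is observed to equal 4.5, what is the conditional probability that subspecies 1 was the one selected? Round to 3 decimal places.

Likelihoods f(4.5 | ·): 1: 0.0600636; 2: 0.0800944; 3: 2.20799e-12.
Posterior ∝ prior × likelihood. Numerator for 1: 0.333333·0.0600636 = 0.0200212.
Normalizing constant: 0.333333·0.0600636 + 0.416667·0.0800944 + 0.25·2.20799e-12 = 0.0533939.
P(1 | observation) = 0.0200212 / 0.0533939 = 0.374972.

0.375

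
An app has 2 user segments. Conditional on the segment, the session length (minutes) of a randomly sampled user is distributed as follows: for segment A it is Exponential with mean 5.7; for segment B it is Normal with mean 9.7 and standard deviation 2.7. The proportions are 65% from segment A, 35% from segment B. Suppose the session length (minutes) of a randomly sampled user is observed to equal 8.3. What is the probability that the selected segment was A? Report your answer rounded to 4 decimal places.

Likelihoods f(8.3 | ·): A: 0.0409008; B: 0.129171.
Posterior ∝ prior × likelihood. Numerator for A: 0.65·0.0409008 = 0.0265855.
Normalizing constant: 0.65·0.0409008 + 0.35·0.129171 = 0.0717952.
P(A | observation) = 0.0265855 / 0.0717952 = 0.370296.

0.3703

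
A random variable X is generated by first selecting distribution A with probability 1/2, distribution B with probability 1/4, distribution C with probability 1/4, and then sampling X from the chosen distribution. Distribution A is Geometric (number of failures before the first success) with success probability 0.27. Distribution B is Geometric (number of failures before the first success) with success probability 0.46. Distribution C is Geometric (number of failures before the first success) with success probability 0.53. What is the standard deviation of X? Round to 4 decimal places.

Per component, A: μ=2.7037, E[X²]=17.3237; B: μ=1.17391, E[X²]=3.93006; C: μ=0.886792, E[X²]=2.45959.
E[X] = 0.5·2.7037 + 0.25·1.17391 + 0.25·0.886792 = 1.86703.
E[X²] = 0.5·17.3237 + 0.25·3.93006 + 0.25·2.45959 = 10.2593.
Var(X) = E[X²] − (E[X])² = 10.2593 − 3.48579 = 6.77348.
SD(X) = √6.77348 = 2.60259.

2.6026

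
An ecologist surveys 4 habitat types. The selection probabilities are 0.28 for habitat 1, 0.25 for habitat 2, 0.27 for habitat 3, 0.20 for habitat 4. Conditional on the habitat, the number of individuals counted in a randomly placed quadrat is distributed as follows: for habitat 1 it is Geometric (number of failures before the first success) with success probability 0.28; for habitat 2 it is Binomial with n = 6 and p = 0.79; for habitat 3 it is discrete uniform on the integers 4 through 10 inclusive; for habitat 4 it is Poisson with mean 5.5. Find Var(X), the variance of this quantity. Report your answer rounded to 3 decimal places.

Per component, 1: μ=2.57143, E[X²]=15.7959; 2: μ=4.74, E[X²]=23.463; 3: μ=7, E[X²]=53; 4: μ=5.5, E[X²]=35.75.
E[X] = 0.28·2.57143 + 0.25·4.74 + 0.27·7 + 0.2·5.5 = 4.895.
E[X²] = 0.28·15.7959 + 0.25·23.463 + 0.27·53 + 0.2·35.75 = 31.7486.
Var(X) = E[X²] − (E[X])² = 31.7486 − 23.961 = 7.78758.

7.788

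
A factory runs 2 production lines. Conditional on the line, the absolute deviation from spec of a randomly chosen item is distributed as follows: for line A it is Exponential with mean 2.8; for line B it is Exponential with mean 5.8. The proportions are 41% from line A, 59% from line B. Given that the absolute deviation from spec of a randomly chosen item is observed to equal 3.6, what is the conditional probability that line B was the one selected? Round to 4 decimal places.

Likelihoods f(3.6 | ·): A: 0.0987332; B: 0.0926851.
Posterior ∝ prior × likelihood. Numerator for B: 0.59·0.0926851 = 0.0546842.
Normalizing constant: 0.41·0.0987332 + 0.59·0.0926851 = 0.0951648.
P(B | observation) = 0.0546842 / 0.0951648 = 0.574626.

0.5746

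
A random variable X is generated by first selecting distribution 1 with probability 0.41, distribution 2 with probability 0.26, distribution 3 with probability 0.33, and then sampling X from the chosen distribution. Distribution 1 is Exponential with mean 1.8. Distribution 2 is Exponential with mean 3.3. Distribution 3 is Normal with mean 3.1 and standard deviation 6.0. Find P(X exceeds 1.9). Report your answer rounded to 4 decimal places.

0.4800

Conditional on each component, P(X > 1.9): 1: 0.347999; 2: 0.562279; 3: 0.57926.
By total probability, P(X > 1.9) = 0.41·0.347999 + 0.26·0.562279 + 0.33·0.57926 = 0.480028.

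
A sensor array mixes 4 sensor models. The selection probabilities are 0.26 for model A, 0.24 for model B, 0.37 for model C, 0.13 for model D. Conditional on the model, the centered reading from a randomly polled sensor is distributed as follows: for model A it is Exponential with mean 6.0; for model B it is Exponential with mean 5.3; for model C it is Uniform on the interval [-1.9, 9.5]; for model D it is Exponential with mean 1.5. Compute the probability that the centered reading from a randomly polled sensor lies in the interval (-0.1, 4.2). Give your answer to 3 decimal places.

Conditional on each model, P(-0.1 < X < 4.2): A: 0.503415; B: 0.547267; C: 0.377193; D: 0.93919.
By total probability, P(-0.1 < X < 4.2) = 0.26·0.503415 + 0.24·0.547267 + 0.37·0.377193 + 0.13·0.93919 = 0.523888.

0.524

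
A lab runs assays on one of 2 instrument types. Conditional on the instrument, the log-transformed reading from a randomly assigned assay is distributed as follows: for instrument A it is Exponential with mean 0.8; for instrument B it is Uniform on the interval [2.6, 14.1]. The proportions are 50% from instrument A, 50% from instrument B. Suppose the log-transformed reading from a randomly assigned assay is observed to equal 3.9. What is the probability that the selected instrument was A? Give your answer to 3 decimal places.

Likelihoods f(3.9 | ·): A: 0.00954387; B: 0.0869565.
Posterior ∝ prior × likelihood. Numerator for A: 0.5·0.00954387 = 0.00477193.
Normalizing constant: 0.5·0.00954387 + 0.5·0.0869565 = 0.0482502.
P(A | observation) = 0.00477193 / 0.0482502 = 0.0988998.

0.099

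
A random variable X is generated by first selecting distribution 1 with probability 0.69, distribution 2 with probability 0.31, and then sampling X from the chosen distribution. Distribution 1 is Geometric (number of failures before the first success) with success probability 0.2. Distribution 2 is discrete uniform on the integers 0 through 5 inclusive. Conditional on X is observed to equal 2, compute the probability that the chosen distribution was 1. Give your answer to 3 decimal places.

Likelihoods P(X=2 | ·): 1: 0.128; 2: 0.166667.
Posterior ∝ prior × likelihood. Numerator for 1: 0.69·0.128 = 0.08832.
Normalizing constant: 0.69·0.128 + 0.31·0.166667 = 0.139987.
P(1 | observation) = 0.08832 / 0.139987 = 0.630917.

0.631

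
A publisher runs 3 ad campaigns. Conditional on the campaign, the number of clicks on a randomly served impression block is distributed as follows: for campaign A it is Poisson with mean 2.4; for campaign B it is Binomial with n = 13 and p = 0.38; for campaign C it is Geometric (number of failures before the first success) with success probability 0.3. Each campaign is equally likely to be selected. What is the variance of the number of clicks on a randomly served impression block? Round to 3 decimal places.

5.886

Per component, A: μ=2.4, E[X²]=8.16; B: μ=4.94, E[X²]=27.4664; C: μ=2.33333, E[X²]=13.2222.
E[X] = 0.333333·2.4 + 0.333333·4.94 + 0.333333·2.33333 = 3.22444.
E[X²] = 0.333333·8.16 + 0.333333·27.4664 + 0.333333·13.2222 = 16.2829.
Var(X) = E[X²] − (E[X])² = 16.2829 − 10.397 = 5.88583.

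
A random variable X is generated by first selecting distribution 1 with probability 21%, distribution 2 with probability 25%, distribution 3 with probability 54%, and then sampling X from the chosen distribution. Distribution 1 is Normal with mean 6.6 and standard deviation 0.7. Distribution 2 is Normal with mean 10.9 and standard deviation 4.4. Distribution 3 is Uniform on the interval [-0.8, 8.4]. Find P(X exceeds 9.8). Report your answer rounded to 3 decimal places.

0.150

Conditional on each component, P(X > 9.8): 1: 2.42205e-06; 2: 0.598706; 3: 0.
By total probability, P(X > 9.8) = 0.21·2.42205e-06 + 0.25·0.598706 + 0.54·0 = 0.149677.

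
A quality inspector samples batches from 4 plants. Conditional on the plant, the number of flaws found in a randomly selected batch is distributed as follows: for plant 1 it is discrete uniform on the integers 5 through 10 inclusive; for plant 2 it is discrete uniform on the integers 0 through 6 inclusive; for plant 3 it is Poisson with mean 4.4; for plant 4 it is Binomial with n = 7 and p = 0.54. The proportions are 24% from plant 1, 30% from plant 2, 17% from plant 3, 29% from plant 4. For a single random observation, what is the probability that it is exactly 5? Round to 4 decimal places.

0.1707

Conditional on each plant, P(X = 5): 1: 0.166667; 2: 0.142857; 3: 0.168728; 4: 0.204035.
By total probability, P(X = 5) = 0.24·0.166667 + 0.3·0.142857 + 0.17·0.168728 + 0.29·0.204035 = 0.170711.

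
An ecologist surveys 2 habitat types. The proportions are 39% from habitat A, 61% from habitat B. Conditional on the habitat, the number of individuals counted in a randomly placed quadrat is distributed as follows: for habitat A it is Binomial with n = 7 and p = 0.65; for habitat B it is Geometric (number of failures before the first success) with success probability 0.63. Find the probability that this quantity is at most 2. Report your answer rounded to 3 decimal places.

Conditional on each habitat, P(X ≤ 2): A: 0.0556075; B: 0.949347.
By total probability, P(X ≤ 2) = 0.39·0.0556075 + 0.61·0.949347 = 0.600789.

0.601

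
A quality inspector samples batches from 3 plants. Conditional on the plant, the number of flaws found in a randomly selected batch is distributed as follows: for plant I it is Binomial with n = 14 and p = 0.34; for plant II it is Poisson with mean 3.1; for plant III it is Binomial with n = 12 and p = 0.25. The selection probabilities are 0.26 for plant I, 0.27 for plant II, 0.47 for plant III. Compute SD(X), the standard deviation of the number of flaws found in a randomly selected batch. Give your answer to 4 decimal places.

Per component, I: μ=4.76, E[X²]=25.7992; II: μ=3.1, E[X²]=12.71; III: μ=3, E[X²]=11.25.
E[X] = 0.26·4.76 + 0.27·3.1 + 0.47·3 = 3.4846.
E[X²] = 0.26·25.7992 + 0.27·12.71 + 0.47·11.25 = 15.427.
Var(X) = E[X²] − (E[X])² = 15.427 − 12.1424 = 3.28455.
SD(X) = √3.28455 = 1.81233.

1.8123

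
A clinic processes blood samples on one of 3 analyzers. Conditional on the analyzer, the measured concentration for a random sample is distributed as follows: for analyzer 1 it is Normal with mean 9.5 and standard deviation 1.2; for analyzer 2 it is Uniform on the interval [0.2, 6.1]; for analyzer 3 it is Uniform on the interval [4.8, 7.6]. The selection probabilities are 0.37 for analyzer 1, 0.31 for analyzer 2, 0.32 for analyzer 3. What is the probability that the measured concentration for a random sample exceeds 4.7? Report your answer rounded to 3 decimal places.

Conditional on each analyzer, P(X > 4.7): 1: 0.999968; 2: 0.237288; 3: 1.
By total probability, P(X > 4.7) = 0.37·0.999968 + 0.31·0.237288 + 0.32·1 = 0.763548.

0.764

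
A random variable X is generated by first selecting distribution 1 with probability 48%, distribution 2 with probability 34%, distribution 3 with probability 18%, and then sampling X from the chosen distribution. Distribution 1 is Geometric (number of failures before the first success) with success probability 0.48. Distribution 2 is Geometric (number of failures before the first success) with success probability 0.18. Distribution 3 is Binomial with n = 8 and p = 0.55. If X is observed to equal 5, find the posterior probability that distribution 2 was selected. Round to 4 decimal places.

Likelihoods P(X=5 | ·): 1: 0.0182498; 2: 0.0667332; 3: 0.256826.
Posterior ∝ prior × likelihood. Numerator for 2: 0.34·0.0667332 = 0.0226893.
Normalizing constant: 0.48·0.0182498 + 0.34·0.0667332 + 0.18·0.256826 = 0.0776779.
P(2 | observation) = 0.0226893 / 0.0776779 = 0.292095.

0.2921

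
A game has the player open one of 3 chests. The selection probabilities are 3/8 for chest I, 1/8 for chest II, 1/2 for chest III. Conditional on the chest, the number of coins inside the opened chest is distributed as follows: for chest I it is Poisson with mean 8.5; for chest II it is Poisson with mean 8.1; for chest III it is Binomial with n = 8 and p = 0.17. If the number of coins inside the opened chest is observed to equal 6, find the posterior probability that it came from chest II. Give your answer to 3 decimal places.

Likelihoods P(X=6 | ·): I: 0.106581; II: 0.119067; III: 0.000465594.
Posterior ∝ prior × likelihood. Numerator for II: 0.125·0.119067 = 0.0148834.
Normalizing constant: 0.375·0.106581 + 0.125·0.119067 + 0.5·0.000465594 = 0.0550839.
P(II | observation) = 0.0148834 / 0.0550839 = 0.270195.

0.270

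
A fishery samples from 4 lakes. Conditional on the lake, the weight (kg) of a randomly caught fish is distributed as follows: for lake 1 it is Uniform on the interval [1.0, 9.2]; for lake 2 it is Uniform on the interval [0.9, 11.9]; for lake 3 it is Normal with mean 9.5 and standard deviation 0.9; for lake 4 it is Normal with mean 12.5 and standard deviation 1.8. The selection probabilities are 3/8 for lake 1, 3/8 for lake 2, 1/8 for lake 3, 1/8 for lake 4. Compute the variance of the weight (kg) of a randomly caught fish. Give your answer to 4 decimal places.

12.4361

Per component, 1: μ=5.1, E[X²]=31.6133; 2: μ=6.4, E[X²]=51.0433; 3: μ=9.5, E[X²]=91.06; 4: μ=12.5, E[X²]=159.49.
E[X] = 0.375·5.1 + 0.375·6.4 + 0.125·9.5 + 0.125·12.5 = 7.0625.
E[X²] = 0.375·31.6133 + 0.375·51.0433 + 0.125·91.06 + 0.125·159.49 = 62.315.
Var(X) = E[X²] − (E[X])² = 62.315 − 49.8789 = 12.4361.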